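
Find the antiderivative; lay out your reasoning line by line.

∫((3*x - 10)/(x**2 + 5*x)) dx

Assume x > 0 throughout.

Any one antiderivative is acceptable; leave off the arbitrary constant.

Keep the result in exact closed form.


Step 1. Decompose ∫((3*x - 10)/(x**2 + 5*x)) dx by partial fractions, (3*x - 10)/(x**2 + 5*x) = 5/(x + 5) - 2/x: now ∫(-2/x) dx + ∫(5/(x + 5)) dx.
Step 2. Evaluate the standard form [assuming x > -5]: now 5*log(x + 5) + ∫(-2/x) dx.
Step 3. Evaluate the standard form [assuming x > 0]: now -2*log(x) + 5*log(x + 5).
Answer: -2*log(x) + 5*log(x + 5).


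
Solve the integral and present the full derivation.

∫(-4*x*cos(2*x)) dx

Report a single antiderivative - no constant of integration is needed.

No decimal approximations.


Step 1. Integrate ∫(-4*x*cos(2*x)) dx by parts with u = x, dv = (-4*cos(2*x)) dx, so v = -2*sin(2*x): now -2*x*sin(2*x) + ∫(2*sin(2*x)) dx.
Step 2. Evaluate the standard form: now -2*x*sin(2*x) - cos(2*x).
Answer: -2*x*sin(2*x) - cos(2*x).


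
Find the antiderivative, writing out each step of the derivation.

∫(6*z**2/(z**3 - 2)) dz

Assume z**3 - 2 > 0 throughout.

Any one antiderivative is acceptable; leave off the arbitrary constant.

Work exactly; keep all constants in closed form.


Step 1. Substitute u = z**3 - 2, turning ∫(6*z**2/(z**3 - 2)) dz into ∫(2/u) du: now ∫(2/u) du.
Step 2. Evaluate the standard form [assuming u > 0]: now 2*log(u).
Step 3. Substitute back u = z**3 - 2: now 2*log(z**3 - 2).
Answer: 2*log(z**3 - 2).


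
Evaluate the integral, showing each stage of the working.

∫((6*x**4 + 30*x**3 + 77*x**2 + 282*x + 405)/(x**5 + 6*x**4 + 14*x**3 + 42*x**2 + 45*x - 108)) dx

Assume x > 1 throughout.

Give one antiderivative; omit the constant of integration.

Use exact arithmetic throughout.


Step 1. Decompose ∫((6*x**4 + 30*x**3 + 77*x**2 + 282*x + 405)/(x**5 + 6*x**4 + 14*x**3 + 42*x**2 + 45*x - 108)) dx by partial fractions, (6*x**4 + 30*x**3 + 77*x**2 + 282*x + 405)/(x**5 + 6*x**4 + 14*x**3 + 42*x**2 + 45*x - 108) = -3/(x**2 + 9) + 1/(x + 4) + 1/(x + 3) + 4/(x - 1): now ∫(4/(x - 1)) dx + ∫(1/(x + 3)) dx + ∫(1/(x + 4)) dx + ∫(-3/(x**2 + 9)) dx.
Step 2. Evaluate the standard form [assuming x > 1]: now 4*log(x - 1) + ∫(1/(x + 3)) dx + ∫(1/(x + 4)) dx + ∫(-3/(x**2 + 9)) dx.
Step 3. Evaluate the standard form [assuming x > -4]: now 4*log(x - 1) + log(x + 4) + ∫(1/(x + 3)) dx + ∫(-3/(x**2 + 9)) dx.
Step 4. Evaluate the standard form [assuming x > -3]: now 4*log(x - 1) + log(x + 3) + log(x + 4) + ∫(-3/(x**2 + 9)) dx.
Step 5. Evaluate the standard form: now 4*log(x - 1) + log(x + 3) + log(x + 4) - atan(x/3).
Answer: 4*log(x - 1) + log(x + 3) + log(x + 4) - atan(x/3).


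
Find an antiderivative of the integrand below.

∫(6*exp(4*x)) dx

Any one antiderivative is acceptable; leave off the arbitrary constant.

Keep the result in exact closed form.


Answer: 3*exp(4*x)/2.


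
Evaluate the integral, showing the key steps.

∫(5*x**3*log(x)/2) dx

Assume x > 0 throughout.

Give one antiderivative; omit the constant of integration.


Step 1. Integrate ∫(5*x**3*log(x)/2) dx by parts with u = log(x), dv = (5*x**3/2) dx, so v = 5*x**4/8 [assuming x > 0]: now 5*x**4*log(x)/8 + ∫(-5*x**3/8) dx.
Step 2. Evaluate the standard form: now 5*x**4*log(x)/8 - 5*x**4/32.
Answer: 5*x**4*log(x)/8 - 5*x**4/32.


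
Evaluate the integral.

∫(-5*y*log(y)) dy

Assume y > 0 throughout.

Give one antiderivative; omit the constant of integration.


Answer: -5*y**2*log(y)/2 + 5*y**2/4.


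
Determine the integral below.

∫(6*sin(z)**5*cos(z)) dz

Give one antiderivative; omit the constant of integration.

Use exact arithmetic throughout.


Answer: sin(z)**6.


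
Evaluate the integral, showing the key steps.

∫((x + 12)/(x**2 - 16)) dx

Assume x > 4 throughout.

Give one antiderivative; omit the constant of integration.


Step 1. Decompose ∫((x + 12)/(x**2 - 16)) dx by partial fractions, (x + 12)/(x**2 - 16) = -1/(x + 4) + 2/(x - 4): now ∫(2/(x - 4)) dx + ∫(-1/(x + 4)) dx.
Step 2. Evaluate the standard form [assuming x > 4]: now 2*log(x - 4) + ∫(-1/(x + 4)) dx.
Step 3. Evaluate the standard form [assuming x > -4]: now 2*log(x - 4) - log(x + 4).
Answer: 2*log(x - 4) - log(x + 4).


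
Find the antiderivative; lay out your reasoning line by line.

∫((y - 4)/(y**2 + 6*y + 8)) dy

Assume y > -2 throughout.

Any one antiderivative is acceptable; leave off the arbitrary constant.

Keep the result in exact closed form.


Step 1. Decompose ∫((y - 4)/(y**2 + 6*y + 8)) dy by partial fractions, (y - 4)/(y**2 + 6*y + 8) = 4/(y + 4) - 3/(y + 2): now ∫(-3/(y + 2)) dy + ∫(4/(y + 4)) dy.
Step 2. Evaluate the standard form [assuming y > -2]: now -3*log(y + 2) + ∫(4/(y + 4)) dy.
Step 3. Evaluate the standard form [assuming y > -4]: now -3*log(y + 2) + 4*log(y + 4).
Answer: -3*log(y + 2) + 4*log(y + 4).


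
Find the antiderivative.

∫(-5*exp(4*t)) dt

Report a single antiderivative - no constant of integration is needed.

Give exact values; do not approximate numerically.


Answer: -5*exp(4*t)/4.


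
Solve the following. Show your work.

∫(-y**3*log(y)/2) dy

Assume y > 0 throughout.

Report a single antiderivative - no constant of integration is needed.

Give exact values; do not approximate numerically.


Step 1. Integrate ∫(-y**3*log(y)/2) dy by parts with u = log(y), dv = (-y**3/2) dy, so v = -y**4/8 [assuming y > 0]: now -y**4*log(y)/8 + ∫(y**3/8) dy.
Step 2. Evaluate the standard form: now -y**4*log(y)/8 + y**4/32.
Answer: -y**4*log(y)/8 + y**4/32.


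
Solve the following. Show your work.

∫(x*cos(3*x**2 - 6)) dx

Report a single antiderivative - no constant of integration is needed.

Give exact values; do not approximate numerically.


Step 1. Substitute u = x**2 - 2, turning ∫(x*cos(3*x**2 - 6)) dx into ∫(cos(3*u)/2) du: now ∫(cos(3*u)/2) du.
Step 2. Evaluate the standard form: now sin(3*u)/6.
Step 3. Substitute back u = x**2 - 2: now sin(3*x**2 - 6)/6.
Answer: sin(3*x**2 - 6)/6.


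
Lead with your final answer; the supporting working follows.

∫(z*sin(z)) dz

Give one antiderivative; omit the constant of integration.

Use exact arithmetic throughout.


The answer is -z*cos(z) + sin(z).
Step 1. Integrate ∫(z*sin(z)) dz by parts with u = z, dv = (sin(z)) dz, so v = -cos(z): now -z*cos(z) + ∫(cos(z)) dz.
Step 2. Evaluate the standard form: now -z*cos(z) + sin(z).
Answer: -z*cos(z) + sin(z).


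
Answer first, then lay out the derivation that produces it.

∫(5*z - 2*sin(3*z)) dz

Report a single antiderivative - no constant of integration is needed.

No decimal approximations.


The answer is 5*z**2/2 + 2*cos(3*z)/3.
Step 1. Rewrite: now ∫(5*z) dz + ∫(-2*sin(3*z)) dz.
Step 2. Evaluate the standard form: now 2*cos(3*z)/3 + ∫(5*z) dz.
Step 3. Evaluate the standard form: now 5*z**2/2 + 2*cos(3*z)/3.
Answer: 5*z**2/2 + 2*cos(3*z)/3.


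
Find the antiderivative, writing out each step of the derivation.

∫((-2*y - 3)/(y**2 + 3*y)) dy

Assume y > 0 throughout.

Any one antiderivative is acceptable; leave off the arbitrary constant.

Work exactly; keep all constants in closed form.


Step 1. Decompose ∫((-2*y - 3)/(y**2 + 3*y)) dy by partial fractions, (-2*y - 3)/(y**2 + 3*y) = -1/(y + 3) - 1/y: now ∫(-1/y) dy + ∫(-1/(y + 3)) dy.
Step 2. Evaluate the standard form [assuming y > -3]: now -log(y + 3) + ∫(-1/y) dy.
Step 3. Evaluate the standard form [assuming y > 0]: now -log(y) - log(y + 3).
Answer: -log(y) - log(y + 3).


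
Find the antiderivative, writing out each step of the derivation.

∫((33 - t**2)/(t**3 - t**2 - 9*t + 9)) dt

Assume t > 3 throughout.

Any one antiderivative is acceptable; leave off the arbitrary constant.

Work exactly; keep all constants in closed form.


Step 1. Decompose ∫((33 - t**2)/(t**3 - t**2 - 9*t + 9)) dt by partial fractions, (33 - t**2)/(t**3 - t**2 - 9*t + 9) = 1/(t + 3) - 4/(t - 1) + 2/(t - 3): now ∫(2/(t - 3)) dt + ∫(-4/(t - 1)) dt + ∫(1/(t + 3)) dt.
Step 2. Evaluate the standard form [assuming t > 3]: now 2*log(t - 3) + ∫(-4/(t - 1)) dt + ∫(1/(t + 3)) dt.
Step 3. Evaluate the standard form [assuming t > 1]: now 2*log(t - 3) - 4*log(t - 1) + ∫(1/(t + 3)) dt.
Step 4. Evaluate the standard form [assuming t > -3]: now 2*log(t - 3) - 4*log(t - 1) + log(t + 3).
Answer: 2*log(t - 3) - 4*log(t - 1) + log(t + 3).


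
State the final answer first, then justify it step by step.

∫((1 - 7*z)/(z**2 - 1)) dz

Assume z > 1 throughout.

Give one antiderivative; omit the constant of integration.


The answer is -3*log(z - 1) - 4*log(z + 1).
Step 1. Decompose ∫((1 - 7*z)/(z**2 - 1)) dz by partial fractions, (1 - 7*z)/(z**2 - 1) = -4/(z + 1) - 3/(z - 1): now ∫(-3/(z - 1)) dz + ∫(-4/(z + 1)) dz.
Step 2. Evaluate the standard form [assuming z > -1]: now -4*log(z + 1) + ∫(-3/(z - 1)) dz.
Step 3. Evaluate the standard form [assuming z > 1]: now -3*log(z - 1) - 4*log(z + 1).
Answer: -3*log(z - 1) - 4*log(z + 1).


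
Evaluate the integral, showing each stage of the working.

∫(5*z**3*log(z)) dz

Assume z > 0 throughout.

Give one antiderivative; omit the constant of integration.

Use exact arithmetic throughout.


Step 1. Integrate ∫(5*z**3*log(z)) dz by parts with u = log(z), dv = (5*z**3) dz, so v = 5*z**4/4 [assuming z > 0]: now 5*z**4*log(z)/4 + ∫(-5*z**3/4) dz.
Step 2. Evaluate the standard form: now 5*z**4*log(z)/4 - 5*z**4/16.
Answer: 5*z**4*log(z)/4 - 5*z**4/16.


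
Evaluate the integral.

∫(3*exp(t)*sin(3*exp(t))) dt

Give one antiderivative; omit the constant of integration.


Answer: -cos(3*exp(t)).


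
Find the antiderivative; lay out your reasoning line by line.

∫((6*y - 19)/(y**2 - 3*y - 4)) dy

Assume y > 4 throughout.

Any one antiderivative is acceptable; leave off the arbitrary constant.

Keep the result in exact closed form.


Step 1. Decompose ∫((6*y - 19)/(y**2 - 3*y - 4)) dy by partial fractions, (6*y - 19)/(y**2 - 3*y - 4) = 5/(y + 1) + 1/(y - 4): now ∫(1/(y - 4)) dy + ∫(5/(y + 1)) dy.
Step 2. Evaluate the standard form [assuming y > -1]: now 5*log(y + 1) + ∫(1/(y - 4)) dy.
Step 3. Evaluate the standard form [assuming y > 4]: now log(y - 4) + 5*log(y + 1).
Answer: log(y - 4) + 5*log(y + 1).


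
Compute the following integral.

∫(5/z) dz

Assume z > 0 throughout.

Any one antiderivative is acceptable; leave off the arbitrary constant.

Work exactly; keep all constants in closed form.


Answer: 5*log(z).


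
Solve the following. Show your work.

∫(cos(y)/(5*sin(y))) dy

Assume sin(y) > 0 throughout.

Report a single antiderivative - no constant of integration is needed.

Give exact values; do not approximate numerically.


Step 1. Substitute u = sin(y), turning ∫(cos(y)/(5*sin(y))) dy into ∫(1/(5*u)) du: now ∫(1/(5*u)) du.
Step 2. Evaluate the standard form [assuming u > 0]: now log(u)/5.
Step 3. Substitute back u = sin(y): now log(sin(y))/5.
Answer: log(sin(y))/5.


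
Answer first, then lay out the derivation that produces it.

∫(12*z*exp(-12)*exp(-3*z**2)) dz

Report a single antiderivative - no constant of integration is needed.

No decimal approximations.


The answer is -2*exp(-3*z**2 - 12).
Step 1. Substitute u = z**2 + 4, turning ∫(12*z*exp(-12)*exp(-3*z**2)) dz into ∫(6*exp(-3*u)) du: now ∫(6*exp(-3*u)) du.
Step 2. Evaluate the standard form: now -2*exp(-3*u).
Step 3. Substitute back u = z**2 + 4: now -2*exp(-3*z**2 - 12).
Answer: -2*exp(-3*z**2 - 12).


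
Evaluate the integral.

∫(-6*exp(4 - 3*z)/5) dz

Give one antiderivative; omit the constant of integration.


Answer: 2*exp(4 - 3*z)/5.


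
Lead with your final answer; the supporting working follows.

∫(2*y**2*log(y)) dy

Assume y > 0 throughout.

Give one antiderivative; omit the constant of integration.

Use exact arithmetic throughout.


The answer is 2*y**3*log(y)/3 - 2*y**3/9.
Step 1. Integrate ∫(2*y**2*log(y)) dy by parts with u = log(y), dv = (2*y**2) dy, so v = 2*y**3/3 [assuming y > 0]: now 2*y**3*log(y)/3 + ∫(-2*y**2/3) dy.
Step 2. Evaluate the standard form: now 2*y**3*log(y)/3 - 2*y**3/9.
Answer: 2*y**3*log(y)/3 - 2*y**3/9.


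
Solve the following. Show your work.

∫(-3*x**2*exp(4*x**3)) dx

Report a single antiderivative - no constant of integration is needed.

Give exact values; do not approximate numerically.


Step 1. Substitute u = x**3, turning ∫(-3*x**2*exp(4*x**3)) dx into ∫(-exp(4*u)) du: now ∫(-exp(4*u)) du.
Step 2. Evaluate the standard form: now -exp(4*u)/4.
Step 3. Substitute back u = x**3: now -exp(4*x**3)/4.
Answer: -exp(4*x**3)/4.


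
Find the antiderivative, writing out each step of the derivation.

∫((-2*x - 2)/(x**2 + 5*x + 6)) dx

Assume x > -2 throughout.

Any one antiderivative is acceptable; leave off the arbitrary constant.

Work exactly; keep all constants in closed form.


Step 1. Decompose ∫((-2*x - 2)/(x**2 + 5*x + 6)) dx by partial fractions, (-2*x - 2)/(x**2 + 5*x + 6) = -4/(x + 3) + 2/(x + 2): now ∫(2/(x + 2)) dx + ∫(-4/(x + 3)) dx.
Step 2. Evaluate the standard form [assuming x > -2]: now 2*log(x + 2) + ∫(-4/(x + 3)) dx.
Step 3. Evaluate the standard form [assuming x > -3]: now 2*log(x + 2) - 4*log(x + 3).
Answer: 2*log(x + 2) - 4*log(x + 3).


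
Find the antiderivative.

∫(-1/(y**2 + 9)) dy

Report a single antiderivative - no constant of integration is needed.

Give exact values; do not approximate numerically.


Answer: -atan(y/3)/3.


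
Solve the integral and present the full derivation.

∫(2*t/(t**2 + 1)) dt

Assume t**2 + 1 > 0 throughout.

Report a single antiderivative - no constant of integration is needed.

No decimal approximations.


Step 1. Substitute u = t**2 + 1, turning ∫(2*t/(t**2 + 1)) dt into ∫(1/u) du: now ∫(1/u) du.
Step 2. Evaluate the standard form [assuming u > 0]: now log(u).
Step 3. Substitute back u = t**2 + 1: now log(t**2 + 1).
Answer: log(t**2 + 1).


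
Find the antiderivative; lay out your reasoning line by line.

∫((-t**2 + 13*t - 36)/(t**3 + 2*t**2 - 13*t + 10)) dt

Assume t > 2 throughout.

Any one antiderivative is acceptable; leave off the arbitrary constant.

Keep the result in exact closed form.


Step 1. Decompose ∫((-t**2 + 13*t - 36)/(t**3 + 2*t**2 - 13*t + 10)) dt by partial fractions, (-t**2 + 13*t - 36)/(t**3 + 2*t**2 - 13*t + 10) = -3/(t + 5) + 4/(t - 1) - 2/(t - 2): now ∫(-2/(t - 2)) dt + ∫(4/(t - 1)) dt + ∫(-3/(t + 5)) dt.
Step 2. Evaluate the standard form [assuming t > -5]: now -3*log(t + 5) + ∫(-2/(t - 2)) dt + ∫(4/(t - 1)) dt.
Step 3. Evaluate the standard form [assuming t > 1]: now 4*log(t - 1) - 3*log(t + 5) + ∫(-2/(t - 2)) dt.
Step 4. Evaluate the standard form [assuming t > 2]: now -2*log(t - 2) + 4*log(t - 1) - 3*log(t + 5).
Answer: -2*log(t - 2) + 4*log(t - 1) - 3*log(t + 5).


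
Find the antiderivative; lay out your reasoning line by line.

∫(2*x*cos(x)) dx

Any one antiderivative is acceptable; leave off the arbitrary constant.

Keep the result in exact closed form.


Step 1. Integrate ∫(2*x*cos(x)) dx by parts with u = x, dv = (2*cos(x)) dx, so v = 2*sin(x): now 2*x*sin(x) + ∫(-2*sin(x)) dx.
Step 2. Evaluate the standard form: now 2*x*sin(x) + 2*cos(x).
Answer: 2*x*sin(x) + 2*cos(x).


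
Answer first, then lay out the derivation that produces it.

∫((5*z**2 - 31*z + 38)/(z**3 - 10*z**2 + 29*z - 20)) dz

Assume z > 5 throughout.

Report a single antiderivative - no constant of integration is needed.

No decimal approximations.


The answer is 2*log(z - 5) + 2*log(z - 4) + log(z - 1).
Step 1. Decompose ∫((5*z**2 - 31*z + 38)/(z**3 - 10*z**2 + 29*z - 20)) dz by partial fractions, (5*z**2 - 31*z + 38)/(z**3 - 10*z**2 + 29*z - 20) = 1/(z - 1) + 2/(z - 4) + 2/(z - 5): now ∫(2/(z - 5)) dz + ∫(2/(z - 4)) dz + ∫(1/(z - 1)) dz.
Step 2. Evaluate the standard form [assuming z > 5]: now 2*log(z - 5) + ∫(2/(z - 4)) dz + ∫(1/(z - 1)) dz.
Step 3. Evaluate the standard form [assuming z > 4]: now 2*log(z - 5) + 2*log(z - 4) + ∫(1/(z - 1)) dz.
Step 4. Evaluate the standard form [assuming z > 1]: now 2*log(z - 5) + 2*log(z - 4) + log(z - 1).
Answer: 2*log(z - 5) + 2*log(z - 4) + log(z - 1).


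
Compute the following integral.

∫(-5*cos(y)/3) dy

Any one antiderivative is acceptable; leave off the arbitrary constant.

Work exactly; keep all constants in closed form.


Answer: -5*sin(y)/3.


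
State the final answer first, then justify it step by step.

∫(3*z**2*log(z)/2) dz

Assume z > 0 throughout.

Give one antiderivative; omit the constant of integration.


The answer is z**3*log(z)/2 - z**3/6.
Step 1. Integrate ∫(3*z**2*log(z)/2) dz by parts with u = log(z), dv = (3*z**2/2) dz, so v = z**3/2 [assuming z > 0]: now z**3*log(z)/2 + ∫(-z**2/2) dz.
Step 2. Evaluate the standard form: now z**3*log(z)/2 - z**3/6.
Answer: z**3*log(z)/2 - z**3/6.


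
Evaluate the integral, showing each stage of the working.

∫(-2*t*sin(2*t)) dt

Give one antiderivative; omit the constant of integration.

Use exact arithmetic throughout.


Step 1. Integrate ∫(-2*t*sin(2*t)) dt by parts with u = t, dv = (-2*sin(2*t)) dt, so v = cos(2*t): now t*cos(2*t) + ∫(-cos(2*t)) dt.
Step 2. Evaluate the standard form: now t*cos(2*t) - sin(2*t)/2.
Answer: t*cos(2*t) - sin(2*t)/2.


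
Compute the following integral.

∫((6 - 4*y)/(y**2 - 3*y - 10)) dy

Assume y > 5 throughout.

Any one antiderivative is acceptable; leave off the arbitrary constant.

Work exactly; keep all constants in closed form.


Answer: -2*log(y - 5) - 2*log(y + 2).


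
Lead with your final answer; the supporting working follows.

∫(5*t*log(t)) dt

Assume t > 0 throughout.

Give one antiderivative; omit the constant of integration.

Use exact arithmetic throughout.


The answer is 5*t**2*log(t)/2 - 5*t**2/4.
Step 1. Integrate ∫(5*t*log(t)) dt by parts with u = log(t), dv = (5*t) dt, so v = 5*t**2/2 [assuming t > 0]: now 5*t**2*log(t)/2 + ∫(-5*t/2) dt.
Step 2. Evaluate the standard form: now 5*t**2*log(t)/2 - 5*t**2/4.
Answer: 5*t**2*log(t)/2 - 5*t**2/4.


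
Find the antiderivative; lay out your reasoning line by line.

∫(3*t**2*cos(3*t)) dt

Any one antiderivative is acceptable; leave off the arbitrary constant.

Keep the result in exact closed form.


Step 1. Integrate ∫(3*t**2*cos(3*t)) dt by parts with u = t**2, dv = (3*cos(3*t)) dt, so v = sin(3*t): now t**2*sin(3*t) + ∫(-2*t*sin(3*t)) dt.
Step 2. Integrate ∫(-2*t*sin(3*t)) dt by parts with u = t, dv = (-2*sin(3*t)) dt, so v = 2*cos(3*t)/3: now t**2*sin(3*t) + 2*t*cos(3*t)/3 + ∫(-2*cos(3*t)/3) dt.
Step 3. Evaluate the standard form: now t**2*sin(3*t) + 2*t*cos(3*t)/3 - 2*sin(3*t)/9.
Answer: t**2*sin(3*t) + 2*t*cos(3*t)/3 - 2*sin(3*t)/9.


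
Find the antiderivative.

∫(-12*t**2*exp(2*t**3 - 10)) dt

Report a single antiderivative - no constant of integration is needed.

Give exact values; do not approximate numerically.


Answer: -2*exp(2*t**3 - 10).


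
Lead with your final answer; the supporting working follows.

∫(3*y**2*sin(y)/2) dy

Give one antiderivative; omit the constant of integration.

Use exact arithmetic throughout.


The answer is -3*y**2*cos(y)/2 + 3*y*sin(y) + 3*cos(y).
Step 1. Integrate ∫(3*y**2*sin(y)/2) dy by parts with u = y**2, dv = (3*sin(y)/2) dy, so v = -3*cos(y)/2: now -3*y**2*cos(y)/2 + ∫(3*y*cos(y)) dy.
Step 2. Integrate ∫(3*y*cos(y)) dy by parts with u = y, dv = (3*cos(y)) dy, so v = 3*sin(y): now -3*y**2*cos(y)/2 + 3*y*sin(y) + ∫(-3*sin(y)) dy.
Step 3. Evaluate the standard form: now -3*y**2*cos(y)/2 + 3*y*sin(y) + 3*cos(y).
Answer: -3*y**2*cos(y)/2 + 3*y*sin(y) + 3*cos(y).


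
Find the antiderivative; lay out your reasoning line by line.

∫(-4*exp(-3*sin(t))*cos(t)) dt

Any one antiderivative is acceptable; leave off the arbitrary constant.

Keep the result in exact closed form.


Step 1. Substitute u = sin(t), turning ∫(-4*exp(-3*sin(t))*cos(t)) dt into ∫(-4*exp(-3*u)) du: now ∫(-4*exp(-3*u)) du.
Step 2. Evaluate the standard form: now 4*exp(-3*u)/3.
Step 3. Substitute back u = sin(t): now 4*exp(-3*sin(t))/3.
Answer: 4*exp(-3*sin(t))/3.


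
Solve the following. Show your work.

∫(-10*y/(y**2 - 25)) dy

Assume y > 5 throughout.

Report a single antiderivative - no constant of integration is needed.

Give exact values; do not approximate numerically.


Step 1. Decompose ∫(-10*y/(y**2 - 25)) dy by partial fractions, -10*y/(y**2 - 25) = -5/(y + 5) - 5/(y - 5): now ∫(-5/(y - 5)) dy + ∫(-5/(y + 5)) dy.
Step 2. Evaluate the standard form [assuming y > 5]: now -5*log(y - 5) + ∫(-5/(y + 5)) dy.
Step 3. Evaluate the standard form [assuming y > -5]: now -5*log(y - 5) - 5*log(y + 5).
Answer: -5*log(y - 5) - 5*log(y + 5).


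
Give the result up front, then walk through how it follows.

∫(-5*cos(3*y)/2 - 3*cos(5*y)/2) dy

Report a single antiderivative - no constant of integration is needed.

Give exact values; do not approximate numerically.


The answer is -5*sin(3*y)/6 - 3*sin(5*y)/10.
Step 1. Rewrite: now ∫(-5*cos(3*y)/2) dy + ∫(-3*cos(5*y)/2) dy.
Step 2. Evaluate the standard form: now -3*sin(5*y)/10 + ∫(-5*cos(3*y)/2) dy.
Step 3. Evaluate the standard form: now -5*sin(3*y)/6 - 3*sin(5*y)/10.
Answer: -5*sin(3*y)/6 - 3*sin(5*y)/10.


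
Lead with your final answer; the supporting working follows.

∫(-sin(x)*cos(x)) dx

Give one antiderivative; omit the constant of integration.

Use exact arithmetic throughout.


The answer is -sin(x)**2/2.
Step 1. Substitute u = sin(x), turning ∫(-sin(x)*cos(x)) dx into ∫(-u) du: now ∫(-u) du.
Step 2. Evaluate the standard form: now -u**2/2.
Step 3. Substitute back u = sin(x): now -sin(x)**2/2.
Answer: -sin(x)**2/2.


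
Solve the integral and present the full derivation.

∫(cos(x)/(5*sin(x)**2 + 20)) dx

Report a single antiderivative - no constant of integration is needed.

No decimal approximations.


Step 1. Substitute u = sin(x), turning ∫(cos(x)/(5*sin(x)**2 + 20)) dx into ∫(1/(5*(u**2 + 4))) du: now ∫(1/(5*(u**2 + 4))) du.
Step 2. Evaluate the standard form: now atan(u/2)/10.
Step 3. Substitute back u = sin(x): now atan(sin(x)/2)/10.
Answer: atan(sin(x)/2)/10.


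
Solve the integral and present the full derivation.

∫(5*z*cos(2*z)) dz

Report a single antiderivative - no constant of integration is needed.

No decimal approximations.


Step 1. Integrate ∫(5*z*cos(2*z)) dz by parts with u = z, dv = (5*cos(2*z)) dz, so v = 5*sin(2*z)/2: now 5*z*sin(2*z)/2 + ∫(-5*sin(2*z)/2) dz.
Step 2. Evaluate the standard form: now 5*z*sin(2*z)/2 + 5*cos(2*z)/4.
Answer: 5*z*sin(2*z)/2 + 5*cos(2*z)/4.


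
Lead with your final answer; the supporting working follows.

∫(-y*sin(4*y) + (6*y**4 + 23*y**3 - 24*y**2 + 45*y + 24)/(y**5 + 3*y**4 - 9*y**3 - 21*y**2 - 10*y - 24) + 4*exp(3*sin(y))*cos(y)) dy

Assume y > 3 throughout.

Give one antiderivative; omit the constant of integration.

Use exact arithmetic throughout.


The answer is y*cos(4*y)/4 + 4*exp(3*sin(y))/3 + 3*log(y - 3) + 5*log(y + 2) - 2*log(y + 4) - sin(4*y)/16 - 2*atan(y).
Step 1. Rewrite: now ∫(-y*sin(4*y)) dy + ∫((6*y**4 + 23*y**3 - 24*y**2 + 45*y + 24)/(y**5 + 3*y**4 - 9*y**3 - 21*y**2 - 10*y - 24)) dy + ∫(4*exp(3*sin(y))*cos(y)) dy.
Step 2. Decompose ∫((6*y**4 + 23*y**3 - 24*y**2 + 45*y + 24)/(y**5 + 3*y**4 - 9*y**3 - 21*y**2 - 10*y - 24)) dy by partial fractions, (6*y**4 + 23*y**3 - 24*y**2 + 45*y + 24)/(y**5 + 3*y**4 - 9*y**3 - 21*y**2 - 10*y - 24) = -2/(y**2 + 1) - 2/(y + 4) + 5/(y + 2) + 3/(y - 3): now ∫(-y*sin(4*y)) dy + ∫(4*exp(3*sin(y))*cos(y)) dy + ∫(3/(y - 3)) dy + ∫(5/(y + 2)) dy + ∫(-2/(y + 4)) dy + ∫(-2/(y**2 + 1)) dy.
Step 3. Evaluate the standard form [assuming y > -4]: now -2*log(y + 4) + ∫(-y*sin(4*y)) dy + ∫(4*exp(3*sin(y))*cos(y)) dy + ∫(3/(y - 3)) dy + ∫(5/(y + 2)) dy + ∫(-2/(y**2 + 1)) dy.
Step 4. Evaluate the standard form [assuming y > 3]: now 3*log(y - 3) - 2*log(y + 4) + ∫(-y*sin(4*y)) dy + ∫(4*exp(3*sin(y))*cos(y)) dy + ∫(5/(y + 2)) dy + ∫(-2/(y**2 + 1)) dy.
Step 5. Evaluate the standard form [assuming y > -2]: now 3*log(y - 3) + 5*log(y + 2) - 2*log(y + 4) + ∫(-y*sin(4*y)) dy + ∫(4*exp(3*sin(y))*cos(y)) dy + ∫(-2/(y**2 + 1)) dy.
Step 6. Evaluate the standard form: now 3*log(y - 3) + 5*log(y + 2) - 2*log(y + 4) - 2*atan(y) + ∫(-y*sin(4*y)) dy + ∫(4*exp(3*sin(y))*cos(y)) dy.
Step 7. Integrate ∫(-y*sin(4*y)) dy by parts with u = y, dv = (-sin(4*y)) dy, so v = cos(4*y)/4: now y*cos(4*y)/4 + 3*log(y - 3) + 5*log(y + 2) - 2*log(y + 4) - 2*atan(y) + ∫(4*exp(3*sin(y))*cos(y)) dy + ∫(-cos(4*y)/4) dy.
Step 8. Evaluate the standard form: now y*cos(4*y)/4 + 3*log(y - 3) + 5*log(y + 2) - 2*log(y + 4) - sin(4*y)/16 - 2*atan(y) + ∫(4*exp(3*sin(y))*cos(y)) dy.
Step 9. Substitute u = sin(y), turning ∫(4*exp(3*sin(y))*cos(y)) dy into ∫(4*exp(3*u)) du: now y*cos(4*y)/4 + 3*log(y - 3) + 5*log(y + 2) - 2*log(y + 4) - sin(4*y)/16 - 2*atan(y) + ∫(4*exp(3*u)) du.
Step 10. Evaluate the standard form: now y*cos(4*y)/4 + 4*exp(3*u)/3 + 3*log(y - 3) + 5*log(y + 2) - 2*log(y + 4) - sin(4*y)/16 - 2*atan(y).
Step 11. Substitute back u = sin(y): now y*cos(4*y)/4 + 4*exp(3*sin(y))/3 + 3*log(y - 3) + 5*log(y + 2) - 2*log(y + 4) - sin(4*y)/16 - 2*atan(y).
Answer: y*cos(4*y)/4 + 4*exp(3*sin(y))/3 + 3*log(y - 3) + 5*log(y + 2) - 2*log(y + 4) - sin(4*y)/16 - 2*atan(y).


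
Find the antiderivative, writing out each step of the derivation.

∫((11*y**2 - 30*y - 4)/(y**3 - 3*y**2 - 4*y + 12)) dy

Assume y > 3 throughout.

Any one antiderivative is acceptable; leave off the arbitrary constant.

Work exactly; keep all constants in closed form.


Step 1. Decompose ∫((11*y**2 - 30*y - 4)/(y**3 - 3*y**2 - 4*y + 12)) dy by partial fractions, (11*y**2 - 30*y - 4)/(y**3 - 3*y**2 - 4*y + 12) = 5/(y + 2) + 5/(y - 2) + 1/(y - 3): now ∫(1/(y - 3)) dy + ∫(5/(y - 2)) dy + ∫(5/(y + 2)) dy.
Step 2. Evaluate the standard form [assuming y > -2]: now 5*log(y + 2) + ∫(1/(y - 3)) dy + ∫(5/(y - 2)) dy.
Step 3. Evaluate the standard form [assuming y > 3]: now log(y - 3) + 5*log(y + 2) + ∫(5/(y - 2)) dy.
Step 4. Evaluate the standard form [assuming y > 2]: now log(y - 3) + 5*log(y - 2) + 5*log(y + 2).
Answer: log(y - 3) + 5*log(y - 2) + 5*log(y + 2).


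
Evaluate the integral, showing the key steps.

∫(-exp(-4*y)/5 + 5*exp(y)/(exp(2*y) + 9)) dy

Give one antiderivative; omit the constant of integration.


Step 1. Rewrite: now ∫(5*exp(y)/(exp(2*y) + 9)) dy + ∫(-exp(-4*y)/5) dy.
Step 2. Evaluate the standard form: now ∫(5*exp(y)/(exp(2*y) + 9)) dy + exp(-4*y)/20.
Step 3. Substitute u = exp(y), turning ∫(5*exp(y)/(exp(2*y) + 9)) dy into ∫(5/(u**2 + 9)) du: now ∫(5/(u**2 + 9)) du + exp(-4*y)/20.
Step 4. Evaluate the standard form: now 5*atan(u/3)/3 + exp(-4*y)/20.
Step 5. Substitute back u = exp(y): now 5*atan(exp(y)/3)/3 + exp(-4*y)/20.
Answer: 5*atan(exp(y)/3)/3 + exp(-4*y)/20.


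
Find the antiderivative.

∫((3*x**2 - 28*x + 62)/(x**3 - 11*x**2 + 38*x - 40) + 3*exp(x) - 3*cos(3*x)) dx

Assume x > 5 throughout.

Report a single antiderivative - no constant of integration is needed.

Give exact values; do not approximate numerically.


Answer: 3*exp(x) - log(x - 5) + log(x - 4) + 3*log(x - 2) - sin(3*x).


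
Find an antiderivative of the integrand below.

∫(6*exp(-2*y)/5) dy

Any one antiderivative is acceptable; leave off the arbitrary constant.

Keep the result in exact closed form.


Answer: -3*exp(-2*y)/5.


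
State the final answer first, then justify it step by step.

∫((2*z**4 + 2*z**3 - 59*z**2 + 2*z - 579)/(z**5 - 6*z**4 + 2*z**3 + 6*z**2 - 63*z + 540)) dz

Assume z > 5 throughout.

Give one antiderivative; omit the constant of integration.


The answer is -2*log(z - 5) + 5*log(z - 4) - log(z + 3) + atan(z/3)/3.
Step 1. Decompose ∫((2*z**4 + 2*z**3 - 59*z**2 + 2*z - 579)/(z**5 - 6*z**4 + 2*z**3 + 6*z**2 - 63*z + 540)) dz by partial fractions, (2*z**4 + 2*z**3 - 59*z**2 + 2*z - 579)/(z**5 - 6*z**4 + 2*z**3 + 6*z**2 - 63*z + 540) = 1/(z**2 + 9) - 1/(z + 3) + 5/(z - 4) - 2/(z - 5): now ∫(-2/(z - 5)) dz + ∫(5/(z - 4)) dz + ∫(-1/(z + 3)) dz + ∫(1/(z**2 + 9)) dz.
Step 2. Evaluate the standard form [assuming z > -3]: now -log(z + 3) + ∫(-2/(z - 5)) dz + ∫(5/(z - 4)) dz + ∫(1/(z**2 + 9)) dz.
Step 3. Evaluate the standard form [assuming z > 4]: now 5*log(z - 4) - log(z + 3) + ∫(-2/(z - 5)) dz + ∫(1/(z**2 + 9)) dz.
Step 4. Evaluate the standard form [assuming z > 5]: now -2*log(z - 5) + 5*log(z - 4) - log(z + 3) + ∫(1/(z**2 + 9)) dz.
Step 5. Evaluate the standard form: now -2*log(z - 5) + 5*log(z - 4) - log(z + 3) + atan(z/3)/3.
Answer: -2*log(z - 5) + 5*log(z - 4) - log(z + 3) + atan(z/3)/3.


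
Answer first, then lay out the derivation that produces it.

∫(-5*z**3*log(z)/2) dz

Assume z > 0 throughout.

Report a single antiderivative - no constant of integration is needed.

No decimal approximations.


The answer is -5*z**4*log(z)/8 + 5*z**4/32.
Step 1. Integrate ∫(-5*z**3*log(z)/2) dz by parts with u = log(z), dv = (-5*z**3/2) dz, so v = -5*z**4/8 [assuming z > 0]: now -5*z**4*log(z)/8 + ∫(5*z**3/8) dz.
Step 2. Evaluate the standard form: now -5*z**4*log(z)/8 + 5*z**4/32.
Answer: -5*z**4*log(z)/8 + 5*z**4/32.


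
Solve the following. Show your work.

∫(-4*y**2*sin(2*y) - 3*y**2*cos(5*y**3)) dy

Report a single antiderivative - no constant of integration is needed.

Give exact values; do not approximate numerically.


Step 1. Rewrite: now ∫(-4*y**2*sin(2*y)) dy + ∫(-3*y**2*cos(5*y**3)) dy.
Step 2. Integrate ∫(-4*y**2*sin(2*y)) dy by parts with u = y**2, dv = (-4*sin(2*y)) dy, so v = 2*cos(2*y): now 2*y**2*cos(2*y) + ∫(-4*y*cos(2*y)) dy + ∫(-3*y**2*cos(5*y**3)) dy.
Step 3. Integrate ∫(-4*y*cos(2*y)) dy by parts with u = y, dv = (-4*cos(2*y)) dy, so v = -2*sin(2*y): now 2*y**2*cos(2*y) - 2*y*sin(2*y) + ∫(-3*y**2*cos(5*y**3)) dy + ∫(2*sin(2*y)) dy.
Step 4. Evaluate the standard form: now 2*y**2*cos(2*y) - 2*y*sin(2*y) - cos(2*y) + ∫(-3*y**2*cos(5*y**3)) dy.
Step 5. Substitute u = y**3, turning ∫(-3*y**2*cos(5*y**3)) dy into ∫(-cos(5*u)) du: now 2*y**2*cos(2*y) - 2*y*sin(2*y) - cos(2*y) + ∫(-cos(5*u)) du.
Step 6. Evaluate the standard form: now 2*y**2*cos(2*y) - 2*y*sin(2*y) - sin(5*u)/5 - cos(2*y).
Step 7. Substitute back u = y**3: now 2*y**2*cos(2*y) - 2*y*sin(2*y) - sin(5*y**3)/5 - cos(2*y).
Answer: 2*y**2*cos(2*y) - 2*y*sin(2*y) - sin(5*y**3)/5 - cos(2*y).


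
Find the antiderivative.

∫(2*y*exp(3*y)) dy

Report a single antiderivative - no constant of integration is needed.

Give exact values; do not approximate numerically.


Answer: 2*y*exp(3*y)/3 - 2*exp(3*y)/9.


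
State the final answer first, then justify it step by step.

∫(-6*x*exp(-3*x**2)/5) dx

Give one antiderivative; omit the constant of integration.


The answer is exp(-3*x**2)/5.
Step 1. Substitute u = x**2, turning ∫(-6*x*exp(-3*x**2)/5) dx into ∫(-3*exp(-3*u)/5) du: now ∫(-3*exp(-3*u)/5) du.
Step 2. Evaluate the standard form: now exp(-3*u)/5.
Step 3. Substitute back u = x**2: now exp(-3*x**2)/5.
Answer: exp(-3*x**2)/5.


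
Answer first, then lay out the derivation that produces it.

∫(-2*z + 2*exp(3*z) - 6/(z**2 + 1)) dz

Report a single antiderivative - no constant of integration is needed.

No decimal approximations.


The answer is -z**2 + 2*exp(3*z)/3 - 6*atan(z).
Step 1. Rewrite: now ∫(-2*z) dz + ∫(-6/(z**2 + 1)) dz + ∫(2*exp(3*z)) dz.
Step 2. Evaluate the standard form: now -6*atan(z) + ∫(-2*z) dz + ∫(2*exp(3*z)) dz.
Step 3. Evaluate the standard form: now -z**2 - 6*atan(z) + ∫(2*exp(3*z)) dz.
Step 4. Evaluate the standard form: now -z**2 + 2*exp(3*z)/3 - 6*atan(z).
Answer: -z**2 + 2*exp(3*z)/3 - 6*atan(z).


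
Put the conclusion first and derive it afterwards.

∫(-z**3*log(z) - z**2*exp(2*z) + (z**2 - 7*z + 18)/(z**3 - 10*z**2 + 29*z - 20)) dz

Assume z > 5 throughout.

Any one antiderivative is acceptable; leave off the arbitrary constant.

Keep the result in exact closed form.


The answer is -z**4*log(z)/4 + z**4/16 - z**2*exp(2*z)/2 + z*exp(2*z)/2 - exp(2*z)/4 + 2*log(z - 5) - 2*log(z - 4) + log(z - 1).
Step 1. Rewrite: now ∫(-z**2*exp(2*z)) dz + ∫(-z**3*log(z)) dz + ∫((z**2 - 7*z + 18)/(z**3 - 10*z**2 + 29*z - 20)) dz.
Step 2. Integrate ∫(-z**3*log(z)) dz by parts with u = log(z), dv = (-z**3) dz, so v = -z**4/4 [assuming z > 0]: now -z**4*log(z)/4 + ∫(z**3/4) dz + ∫(-z**2*exp(2*z)) dz + ∫((z**2 - 7*z + 18)/(z**3 - 10*z**2 + 29*z - 20)) dz.
Step 3. Evaluate the standard form: now -z**4*log(z)/4 + z**4/16 + ∫(-z**2*exp(2*z)) dz + ∫((z**2 - 7*z + 18)/(z**3 - 10*z**2 + 29*z - 20)) dz.
Step 4. Decompose ∫((z**2 - 7*z + 18)/(z**3 - 10*z**2 + 29*z - 20)) dz by partial fractions, (z**2 - 7*z + 18)/(z**3 - 10*z**2 + 29*z - 20) = 1/(z - 1) - 2/(z - 4) + 2/(z - 5): now -z**4*log(z)/4 + z**4/16 + ∫(-z**2*exp(2*z)) dz + ∫(2/(z - 5)) dz + ∫(-2/(z - 4)) dz + ∫(1/(z - 1)) dz.
Step 5. Evaluate the standard form [assuming z > 1]: now -z**4*log(z)/4 + z**4/16 + log(z - 1) + ∫(-z**2*exp(2*z)) dz + ∫(2/(z - 5)) dz + ∫(-2/(z - 4)) dz.
Step 6. Evaluate the standard form [assuming z > 4]: now -z**4*log(z)/4 + z**4/16 - 2*log(z - 4) + log(z - 1) + ∫(-z**2*exp(2*z)) dz + ∫(2/(z - 5)) dz.
Step 7. Evaluate the standard form [assuming z > 5]: now -z**4*log(z)/4 + z**4/16 + 2*log(z - 5) - 2*log(z - 4) + log(z - 1) + ∫(-z**2*exp(2*z)) dz.
Step 8. Integrate ∫(-z**2*exp(2*z)) dz by parts with u = z**2, dv = (-exp(2*z)) dz, so v = -exp(2*z)/2: now -z**4*log(z)/4 + z**4/16 - z**2*exp(2*z)/2 + 2*log(z - 5) - 2*log(z - 4) + log(z - 1) + ∫(z*exp(2*z)) dz.
Step 9. Integrate ∫(z*exp(2*z)) dz by parts with u = z, dv = (exp(2*z)) dz, so v = exp(2*z)/2: now -z**4*log(z)/4 + z**4/16 - z**2*exp(2*z)/2 + z*exp(2*z)/2 + 2*log(z - 5) - 2*log(z - 4) + log(z - 1) + ∫(-exp(2*z)/2) dz.
Step 10. Evaluate the standard form: now -z**4*log(z)/4 + z**4/16 - z**2*exp(2*z)/2 + z*exp(2*z)/2 - exp(2*z)/4 + 2*log(z - 5) - 2*log(z - 4) + log(z - 1).
Answer: -z**4*log(z)/4 + z**4/16 - z**2*exp(2*z)/2 + z*exp(2*z)/2 - exp(2*z)/4 + 2*log(z - 5) - 2*log(z - 4) + log(z - 1).


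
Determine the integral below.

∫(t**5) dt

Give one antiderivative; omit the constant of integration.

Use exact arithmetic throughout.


Answer: t**6/6.


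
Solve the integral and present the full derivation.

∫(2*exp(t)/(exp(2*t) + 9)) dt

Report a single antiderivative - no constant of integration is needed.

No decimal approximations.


Step 1. Substitute u = exp(t), turning ∫(2*exp(t)/(exp(2*t) + 9)) dt into ∫(2/(u**2 + 9)) du: now ∫(2/(u**2 + 9)) du.
Step 2. Evaluate the standard form: now 2*atan(u/3)/3.
Step 3. Substitute back u = exp(t): now 2*atan(exp(t)/3)/3.
Answer: 2*atan(exp(t)/3)/3.


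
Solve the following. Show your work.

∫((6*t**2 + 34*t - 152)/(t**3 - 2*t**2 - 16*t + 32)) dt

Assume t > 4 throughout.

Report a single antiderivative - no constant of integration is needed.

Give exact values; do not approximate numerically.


Step 1. Decompose ∫((6*t**2 + 34*t - 152)/(t**3 - 2*t**2 - 16*t + 32)) dt by partial fractions, (6*t**2 + 34*t - 152)/(t**3 - 2*t**2 - 16*t + 32) = -4/(t + 4) + 5/(t - 2) + 5/(t - 4): now ∫(5/(t - 4)) dt + ∫(5/(t - 2)) dt + ∫(-4/(t + 4)) dt.
Step 2. Evaluate the standard form [assuming t > 2]: now 5*log(t - 2) + ∫(5/(t - 4)) dt + ∫(-4/(t + 4)) dt.
Step 3. Evaluate the standard form [assuming t > 4]: now 5*log(t - 4) + 5*log(t - 2) + ∫(-4/(t + 4)) dt.
Step 4. Evaluate the standard form [assuming t > -4]: now 5*log(t - 4) + 5*log(t - 2) - 4*log(t + 4).
Answer: 5*log(t - 4) + 5*log(t - 2) - 4*log(t + 4).


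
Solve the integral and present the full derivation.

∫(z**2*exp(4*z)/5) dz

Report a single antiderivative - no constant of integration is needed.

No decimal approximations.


Step 1. Integrate ∫(z**2*exp(4*z)/5) dz by parts with u = z**2, dv = (exp(4*z)/5) dz, so v = exp(4*z)/20: now z**2*exp(4*z)/20 + ∫(-z*exp(4*z)/10) dz.
Step 2. Integrate ∫(-z*exp(4*z)/10) dz by parts with u = z, dv = (-exp(4*z)/10) dz, so v = -exp(4*z)/40: now z**2*exp(4*z)/20 - z*exp(4*z)/40 + ∫(exp(4*z)/40) dz.
Step 3. Evaluate the standard form: now z**2*exp(4*z)/20 - z*exp(4*z)/40 + exp(4*z)/160.
Answer: z**2*exp(4*z)/20 - z*exp(4*z)/40 + exp(4*z)/160.


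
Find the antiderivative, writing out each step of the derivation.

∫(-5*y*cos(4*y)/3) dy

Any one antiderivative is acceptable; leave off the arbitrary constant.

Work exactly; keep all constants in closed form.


Step 1. Integrate ∫(-5*y*cos(4*y)/3) dy by parts with u = y, dv = (-5*cos(4*y)/3) dy, so v = -5*sin(4*y)/12: now -5*y*sin(4*y)/12 + ∫(5*sin(4*y)/12) dy.
Step 2. Evaluate the standard form: now -5*y*sin(4*y)/12 - 5*cos(4*y)/48.
Answer: -5*y*sin(4*y)/12 - 5*cos(4*y)/48.


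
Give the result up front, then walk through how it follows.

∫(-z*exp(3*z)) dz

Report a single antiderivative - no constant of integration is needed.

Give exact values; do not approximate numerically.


The answer is -z*exp(3*z)/3 + exp(3*z)/9.
Step 1. Integrate ∫(-z*exp(3*z)) dz by parts with u = z, dv = (-exp(3*z)) dz, so v = -exp(3*z)/3: now -z*exp(3*z)/3 + ∫(exp(3*z)/3) dz.
Step 2. Evaluate the standard form: now -z*exp(3*z)/3 + exp(3*z)/9.
Answer: -z*exp(3*z)/3 + exp(3*z)/9.


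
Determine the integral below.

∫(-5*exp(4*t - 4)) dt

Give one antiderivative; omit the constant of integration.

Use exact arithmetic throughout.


Answer: -5*exp(4*t - 4)/4.


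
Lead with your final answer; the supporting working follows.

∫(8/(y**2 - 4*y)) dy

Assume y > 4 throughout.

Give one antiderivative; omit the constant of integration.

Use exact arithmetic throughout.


The answer is -2*log(y) + 2*log(y - 4).
Step 1. Decompose ∫(8/(y**2 - 4*y)) dy by partial fractions, 8/(y**2 - 4*y) = 2/(y - 4) - 2/y: now ∫(-2/y) dy + ∫(2/(y - 4)) dy.
Step 2. Evaluate the standard form [assuming y > 0]: now -2*log(y) + ∫(2/(y - 4)) dy.
Step 3. Evaluate the standard form [assuming y > 4]: now -2*log(y) + 2*log(y - 4).
Answer: -2*log(y) + 2*log(y - 4).


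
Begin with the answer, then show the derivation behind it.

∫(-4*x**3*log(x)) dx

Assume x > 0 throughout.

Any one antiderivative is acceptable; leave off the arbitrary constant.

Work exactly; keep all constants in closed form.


The answer is -x**4*log(x) + x**4/4.
Step 1. Integrate ∫(-4*x**3*log(x)) dx by parts with u = log(x), dv = (-4*x**3) dx, so v = -x**4 [assuming x > 0]: now -x**4*log(x) + ∫(x**3) dx.
Step 2. Evaluate the standard form: now -x**4*log(x) + x**4/4.
Answer: -x**4*log(x) + x**4/4.


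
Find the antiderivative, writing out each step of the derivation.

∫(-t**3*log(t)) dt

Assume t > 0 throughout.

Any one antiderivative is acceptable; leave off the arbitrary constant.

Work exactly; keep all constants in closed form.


Step 1. Integrate ∫(-t**3*log(t)) dt by parts with u = log(t), dv = (-t**3) dt, so v = -t**4/4 [assuming t > 0]: now -t**4*log(t)/4 + ∫(t**3/4) dt.
Step 2. Evaluate the standard form: now -t**4*log(t)/4 + t**4/16.
Answer: -t**4*log(t)/4 + t**4/16.


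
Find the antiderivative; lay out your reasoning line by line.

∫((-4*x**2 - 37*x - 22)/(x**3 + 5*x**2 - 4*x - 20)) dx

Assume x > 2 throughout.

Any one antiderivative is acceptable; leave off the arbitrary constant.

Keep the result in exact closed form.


Step 1. Decompose ∫((-4*x**2 - 37*x - 22)/(x**3 + 5*x**2 - 4*x - 20)) dx by partial fractions, (-4*x**2 - 37*x - 22)/(x**3 + 5*x**2 - 4*x - 20) = 3/(x + 5) - 3/(x + 2) - 4/(x - 2): now ∫(-4/(x - 2)) dx + ∫(-3/(x + 2)) dx + ∫(3/(x + 5)) dx.
Step 2. Evaluate the standard form [assuming x > -2]: now -3*log(x + 2) + ∫(-4/(x - 2)) dx + ∫(3/(x + 5)) dx.
Step 3. Evaluate the standard form [assuming x > -5]: now -3*log(x + 2) + 3*log(x + 5) + ∫(-4/(x - 2)) dx.
Step 4. Evaluate the standard form [assuming x > 2]: now -4*log(x - 2) - 3*log(x + 2) + 3*log(x + 5).
Answer: -4*log(x - 2) - 3*log(x + 2) + 3*log(x + 5).


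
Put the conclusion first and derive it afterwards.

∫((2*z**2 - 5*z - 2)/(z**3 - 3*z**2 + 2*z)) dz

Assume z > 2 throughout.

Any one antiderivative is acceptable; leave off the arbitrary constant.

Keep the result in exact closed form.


The answer is -log(z) - 2*log(z - 2) + 5*log(z - 1).
Step 1. Decompose ∫((2*z**2 - 5*z - 2)/(z**3 - 3*z**2 + 2*z)) dz by partial fractions, (2*z**2 - 5*z - 2)/(z**3 - 3*z**2 + 2*z) = 5/(z - 1) - 2/(z - 2) - 1/z: now ∫(-1/z) dz + ∫(-2/(z - 2)) dz + ∫(5/(z - 1)) dz.
Step 2. Evaluate the standard form [assuming z > 2]: now -2*log(z - 2) + ∫(-1/z) dz + ∫(5/(z - 1)) dz.
Step 3. Evaluate the standard form [assuming z > 1]: now -2*log(z - 2) + 5*log(z - 1) + ∫(-1/z) dz.
Step 4. Evaluate the standard form [assuming z > 0]: now -log(z) - 2*log(z - 2) + 5*log(z - 1).
Answer: -log(z) - 2*log(z - 2) + 5*log(z - 1).
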